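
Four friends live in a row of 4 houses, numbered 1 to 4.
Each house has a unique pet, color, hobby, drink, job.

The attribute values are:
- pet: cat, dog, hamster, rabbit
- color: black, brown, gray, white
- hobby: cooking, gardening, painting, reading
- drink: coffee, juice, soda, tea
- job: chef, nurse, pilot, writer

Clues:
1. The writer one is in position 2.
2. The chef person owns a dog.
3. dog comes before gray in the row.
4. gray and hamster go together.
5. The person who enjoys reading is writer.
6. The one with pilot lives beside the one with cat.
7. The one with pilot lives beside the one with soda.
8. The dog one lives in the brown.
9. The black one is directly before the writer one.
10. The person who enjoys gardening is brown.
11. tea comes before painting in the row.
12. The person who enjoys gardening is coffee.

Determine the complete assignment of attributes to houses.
Solution:

House | Pet | Color | Hobby | Drink | Job
-----------------------------------------
  1   | rabbit | black | cooking | tea | pilot
  2   | cat | white | reading | soda | writer
  3   | dog | brown | gardening | coffee | chef
  4   | hamster | gray | painting | juice | nurse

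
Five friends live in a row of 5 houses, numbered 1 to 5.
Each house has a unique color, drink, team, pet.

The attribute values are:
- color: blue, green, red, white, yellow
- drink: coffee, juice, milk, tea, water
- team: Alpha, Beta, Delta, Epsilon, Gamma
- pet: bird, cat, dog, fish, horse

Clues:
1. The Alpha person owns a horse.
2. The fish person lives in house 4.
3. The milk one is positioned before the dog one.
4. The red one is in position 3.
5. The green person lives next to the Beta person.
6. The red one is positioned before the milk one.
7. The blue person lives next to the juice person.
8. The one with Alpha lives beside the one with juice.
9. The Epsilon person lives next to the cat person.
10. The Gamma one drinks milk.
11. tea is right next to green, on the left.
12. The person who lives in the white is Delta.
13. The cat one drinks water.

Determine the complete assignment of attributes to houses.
Solution:

House | Color | Drink | Team | Pet
----------------------------------
  1   | blue | tea | Alpha | horse
  2   | green | juice | Epsilon | bird
  3   | red | water | Beta | cat
  4   | yellow | milk | Gamma | fish
  5   | white | coffee | Delta | dog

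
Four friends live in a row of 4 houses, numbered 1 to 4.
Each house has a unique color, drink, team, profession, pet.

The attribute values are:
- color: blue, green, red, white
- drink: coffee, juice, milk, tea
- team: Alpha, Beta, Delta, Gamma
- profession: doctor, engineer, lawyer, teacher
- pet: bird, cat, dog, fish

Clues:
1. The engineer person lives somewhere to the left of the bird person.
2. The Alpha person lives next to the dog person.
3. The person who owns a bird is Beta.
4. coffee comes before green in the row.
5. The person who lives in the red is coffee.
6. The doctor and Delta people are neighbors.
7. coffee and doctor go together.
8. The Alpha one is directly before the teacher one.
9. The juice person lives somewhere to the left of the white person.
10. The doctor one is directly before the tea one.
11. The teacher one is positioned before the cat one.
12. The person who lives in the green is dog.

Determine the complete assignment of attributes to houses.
Solution:

House | Color | Drink | Team | Profession | Pet
-----------------------------------------------
  1   | red | coffee | Alpha | doctor | fish
  2   | green | tea | Delta | teacher | dog
  3   | blue | juice | Gamma | engineer | cat
  4   | white | milk | Beta | lawyer | bird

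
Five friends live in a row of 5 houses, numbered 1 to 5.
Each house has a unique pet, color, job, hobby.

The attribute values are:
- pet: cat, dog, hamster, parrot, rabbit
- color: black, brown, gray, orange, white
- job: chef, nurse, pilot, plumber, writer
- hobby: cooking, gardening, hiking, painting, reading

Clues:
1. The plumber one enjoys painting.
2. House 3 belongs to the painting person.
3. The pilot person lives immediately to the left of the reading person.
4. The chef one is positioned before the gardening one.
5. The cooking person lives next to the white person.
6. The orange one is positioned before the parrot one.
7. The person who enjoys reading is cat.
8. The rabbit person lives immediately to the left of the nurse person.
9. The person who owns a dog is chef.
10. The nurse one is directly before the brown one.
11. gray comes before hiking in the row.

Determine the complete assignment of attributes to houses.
Solution:

House | Pet | Color | Job | Hobby
---------------------------------
  1   | rabbit | gray | pilot | cooking
  2   | cat | white | nurse | reading
  3   | hamster | brown | plumber | painting
  4   | dog | orange | chef | hiking
  5   | parrot | black | writer | gardening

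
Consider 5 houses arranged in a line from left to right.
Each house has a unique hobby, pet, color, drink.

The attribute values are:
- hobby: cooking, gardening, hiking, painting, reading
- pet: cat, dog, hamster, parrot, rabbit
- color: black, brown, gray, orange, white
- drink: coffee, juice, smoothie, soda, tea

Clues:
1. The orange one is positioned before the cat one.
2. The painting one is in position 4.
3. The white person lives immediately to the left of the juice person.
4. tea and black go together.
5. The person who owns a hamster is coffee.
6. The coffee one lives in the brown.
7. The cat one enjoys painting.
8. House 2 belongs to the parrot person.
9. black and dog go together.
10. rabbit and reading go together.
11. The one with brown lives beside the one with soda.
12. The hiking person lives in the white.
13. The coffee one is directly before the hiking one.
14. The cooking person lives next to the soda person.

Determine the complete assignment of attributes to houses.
Solution:

House | Hobby | Pet | Color | Drink
-----------------------------------
  1   | cooking | hamster | brown | coffee
  2   | hiking | parrot | white | soda
  3   | reading | rabbit | orange | juice
  4   | painting | cat | gray | smoothie
  5   | gardening | dog | black | tea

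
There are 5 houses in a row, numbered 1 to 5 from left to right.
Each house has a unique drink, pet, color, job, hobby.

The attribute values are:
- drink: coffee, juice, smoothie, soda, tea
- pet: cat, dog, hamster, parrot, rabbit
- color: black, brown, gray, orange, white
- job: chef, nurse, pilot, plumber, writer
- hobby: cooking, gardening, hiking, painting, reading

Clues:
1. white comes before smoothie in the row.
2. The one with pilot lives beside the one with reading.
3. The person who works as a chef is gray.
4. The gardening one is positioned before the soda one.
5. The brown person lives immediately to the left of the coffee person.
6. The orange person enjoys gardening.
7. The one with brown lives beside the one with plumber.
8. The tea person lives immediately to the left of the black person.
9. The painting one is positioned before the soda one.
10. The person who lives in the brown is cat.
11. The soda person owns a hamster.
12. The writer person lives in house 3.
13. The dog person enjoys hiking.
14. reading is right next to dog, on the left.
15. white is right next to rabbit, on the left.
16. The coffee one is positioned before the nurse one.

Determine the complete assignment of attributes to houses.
Solution:

House | Drink | Pet | Color | Job | Hobby
-----------------------------------------
  1   | tea | cat | brown | pilot | painting
  2   | coffee | parrot | black | plumber | reading
  3   | juice | dog | white | writer | hiking
  4   | smoothie | rabbit | orange | nurse | gardening
  5   | soda | hamster | gray | chef | cooking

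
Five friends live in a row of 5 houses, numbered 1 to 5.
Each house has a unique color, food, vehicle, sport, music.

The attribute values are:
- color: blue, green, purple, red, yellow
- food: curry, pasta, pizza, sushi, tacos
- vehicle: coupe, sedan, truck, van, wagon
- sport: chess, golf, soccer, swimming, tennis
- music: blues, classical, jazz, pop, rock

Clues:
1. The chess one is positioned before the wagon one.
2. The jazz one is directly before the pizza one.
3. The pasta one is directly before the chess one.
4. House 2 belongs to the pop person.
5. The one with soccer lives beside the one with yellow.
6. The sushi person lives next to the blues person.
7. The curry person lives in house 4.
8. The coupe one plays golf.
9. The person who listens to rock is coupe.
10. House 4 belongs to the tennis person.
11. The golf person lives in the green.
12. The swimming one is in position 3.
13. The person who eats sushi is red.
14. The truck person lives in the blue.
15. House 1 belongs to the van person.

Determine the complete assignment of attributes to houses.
Solution:

House | Color | Food | Vehicle | Sport | Music
----------------------------------------------
  1   | purple | pasta | van | soccer | jazz
  2   | yellow | pizza | sedan | chess | pop
  3   | red | sushi | wagon | swimming | classical
  4   | blue | curry | truck | tennis | blues
  5   | green | tacos | coupe | golf | rock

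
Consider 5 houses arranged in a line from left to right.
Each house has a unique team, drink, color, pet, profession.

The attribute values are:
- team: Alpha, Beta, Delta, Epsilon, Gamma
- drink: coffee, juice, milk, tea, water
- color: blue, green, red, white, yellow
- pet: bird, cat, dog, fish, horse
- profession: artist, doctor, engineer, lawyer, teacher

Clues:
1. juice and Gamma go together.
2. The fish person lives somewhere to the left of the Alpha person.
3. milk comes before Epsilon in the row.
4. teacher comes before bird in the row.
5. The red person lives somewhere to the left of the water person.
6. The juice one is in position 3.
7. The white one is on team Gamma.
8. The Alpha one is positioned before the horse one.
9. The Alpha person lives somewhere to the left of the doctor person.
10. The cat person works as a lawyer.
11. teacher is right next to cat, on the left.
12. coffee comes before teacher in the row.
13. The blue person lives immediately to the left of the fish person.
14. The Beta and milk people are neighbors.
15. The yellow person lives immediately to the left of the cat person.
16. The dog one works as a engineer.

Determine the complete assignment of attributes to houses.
Solution:

House | Team | Drink | Color | Pet | Profession
-----------------------------------------------
  1   | Beta | coffee | blue | dog | engineer
  2   | Delta | milk | yellow | fish | teacher
  3   | Gamma | juice | white | cat | lawyer
  4   | Alpha | tea | red | bird | artist
  5   | Epsilon | water | green | horse | doctor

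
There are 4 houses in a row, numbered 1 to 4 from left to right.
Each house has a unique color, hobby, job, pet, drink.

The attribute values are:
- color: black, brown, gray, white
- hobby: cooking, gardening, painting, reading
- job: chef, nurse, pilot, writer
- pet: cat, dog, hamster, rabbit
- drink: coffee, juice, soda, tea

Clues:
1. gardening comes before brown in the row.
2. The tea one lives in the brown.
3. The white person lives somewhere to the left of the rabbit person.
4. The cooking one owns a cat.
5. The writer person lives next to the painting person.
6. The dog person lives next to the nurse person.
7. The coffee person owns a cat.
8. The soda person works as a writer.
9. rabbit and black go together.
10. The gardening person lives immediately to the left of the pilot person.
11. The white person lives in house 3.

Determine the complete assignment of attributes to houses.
Solution:

House | Color | Hobby | Job | Pet | Drink
-----------------------------------------
  1   | gray | gardening | writer | hamster | soda
  2   | brown | painting | pilot | dog | tea
  3   | white | cooking | nurse | cat | coffee
  4   | black | reading | chef | rabbit | juice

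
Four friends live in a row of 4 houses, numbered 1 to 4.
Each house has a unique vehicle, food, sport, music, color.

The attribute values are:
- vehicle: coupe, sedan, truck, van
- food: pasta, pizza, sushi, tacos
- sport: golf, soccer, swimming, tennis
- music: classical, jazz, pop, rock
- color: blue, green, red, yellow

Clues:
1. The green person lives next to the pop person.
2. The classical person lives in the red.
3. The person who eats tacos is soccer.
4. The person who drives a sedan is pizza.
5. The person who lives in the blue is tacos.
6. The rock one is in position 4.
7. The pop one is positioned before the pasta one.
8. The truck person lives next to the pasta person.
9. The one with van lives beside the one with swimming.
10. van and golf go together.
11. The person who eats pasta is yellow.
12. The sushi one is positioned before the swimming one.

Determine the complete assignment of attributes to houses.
Solution:

House | Vehicle | Food | Sport | Music | Color
----------------------------------------------
  1   | van | sushi | golf | classical | red
  2   | sedan | pizza | swimming | jazz | green
  3   | truck | tacos | soccer | pop | blue
  4   | coupe | pasta | tennis | rock | yellow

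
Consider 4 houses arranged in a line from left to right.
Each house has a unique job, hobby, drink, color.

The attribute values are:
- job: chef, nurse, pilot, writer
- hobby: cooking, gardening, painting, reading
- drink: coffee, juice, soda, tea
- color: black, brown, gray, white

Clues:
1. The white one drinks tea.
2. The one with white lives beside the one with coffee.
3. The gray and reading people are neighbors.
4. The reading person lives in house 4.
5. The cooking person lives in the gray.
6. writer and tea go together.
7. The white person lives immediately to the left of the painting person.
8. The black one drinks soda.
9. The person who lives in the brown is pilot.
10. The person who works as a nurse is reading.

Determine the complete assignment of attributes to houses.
Solution:

House | Job | Hobby | Drink | Color
-----------------------------------
  1   | writer | gardening | tea | white
  2   | pilot | painting | coffee | brown
  3   | chef | cooking | juice | gray
  4   | nurse | reading | soda | black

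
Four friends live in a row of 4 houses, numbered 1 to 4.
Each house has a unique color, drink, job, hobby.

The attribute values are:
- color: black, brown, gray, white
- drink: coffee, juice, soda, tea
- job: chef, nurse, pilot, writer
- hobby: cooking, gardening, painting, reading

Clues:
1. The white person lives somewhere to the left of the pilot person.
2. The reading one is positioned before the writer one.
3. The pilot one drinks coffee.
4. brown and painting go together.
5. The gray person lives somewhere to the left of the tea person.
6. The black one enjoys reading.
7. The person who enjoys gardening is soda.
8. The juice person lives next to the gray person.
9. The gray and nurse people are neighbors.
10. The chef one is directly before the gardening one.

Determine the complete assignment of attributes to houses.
Solution:

House | Color | Drink | Job | Hobby
-----------------------------------
  1   | black | juice | chef | reading
  2   | gray | soda | writer | gardening
  3   | white | tea | nurse | cooking
  4   | brown | coffee | pilot | painting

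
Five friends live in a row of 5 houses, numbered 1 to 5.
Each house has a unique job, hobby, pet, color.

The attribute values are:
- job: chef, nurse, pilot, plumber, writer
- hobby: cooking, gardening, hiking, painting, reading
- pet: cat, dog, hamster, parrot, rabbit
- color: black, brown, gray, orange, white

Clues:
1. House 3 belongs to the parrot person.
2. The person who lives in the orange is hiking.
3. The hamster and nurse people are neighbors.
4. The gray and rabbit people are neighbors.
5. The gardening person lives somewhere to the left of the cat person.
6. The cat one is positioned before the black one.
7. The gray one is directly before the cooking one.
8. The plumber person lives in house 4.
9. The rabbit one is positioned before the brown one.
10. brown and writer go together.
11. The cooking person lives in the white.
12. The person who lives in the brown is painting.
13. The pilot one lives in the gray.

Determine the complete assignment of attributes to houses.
Solution:

House | Job | Hobby | Pet | Color
---------------------------------
  1   | pilot | gardening | hamster | gray
  2   | nurse | cooking | rabbit | white
  3   | writer | painting | parrot | brown
  4   | plumber | hiking | cat | orange
  5   | chef | reading | dog | black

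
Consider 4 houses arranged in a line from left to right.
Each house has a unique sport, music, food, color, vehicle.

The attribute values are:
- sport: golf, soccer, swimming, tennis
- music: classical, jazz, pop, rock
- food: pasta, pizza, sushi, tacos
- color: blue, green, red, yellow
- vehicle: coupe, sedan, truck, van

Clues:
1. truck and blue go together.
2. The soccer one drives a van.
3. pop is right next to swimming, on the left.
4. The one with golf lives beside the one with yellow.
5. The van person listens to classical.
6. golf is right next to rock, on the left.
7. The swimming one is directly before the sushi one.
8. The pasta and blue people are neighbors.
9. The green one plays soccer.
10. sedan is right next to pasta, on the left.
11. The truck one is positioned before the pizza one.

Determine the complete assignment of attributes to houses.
Solution:

House | Sport | Music | Food | Color | Vehicle
----------------------------------------------
  1   | golf | pop | tacos | red | sedan
  2   | swimming | rock | pasta | yellow | coupe
  3   | tennis | jazz | sushi | blue | truck
  4   | soccer | classical | pizza | green | van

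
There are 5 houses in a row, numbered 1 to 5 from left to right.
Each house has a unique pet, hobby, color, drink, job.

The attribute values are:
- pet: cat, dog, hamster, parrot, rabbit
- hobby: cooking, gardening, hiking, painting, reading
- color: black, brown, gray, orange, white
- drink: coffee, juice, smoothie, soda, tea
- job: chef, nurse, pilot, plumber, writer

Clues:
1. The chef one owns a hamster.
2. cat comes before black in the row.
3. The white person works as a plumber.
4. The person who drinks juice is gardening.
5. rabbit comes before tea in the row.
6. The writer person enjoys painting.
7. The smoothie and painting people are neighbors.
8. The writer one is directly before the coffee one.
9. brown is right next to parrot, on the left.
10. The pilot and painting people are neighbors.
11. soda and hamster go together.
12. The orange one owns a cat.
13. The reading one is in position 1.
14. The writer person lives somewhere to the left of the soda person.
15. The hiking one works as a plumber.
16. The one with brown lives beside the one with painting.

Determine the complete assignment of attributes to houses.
Solution:

House | Pet | Hobby | Color | Drink | Job
-----------------------------------------
  1   | rabbit | reading | brown | smoothie | pilot
  2   | parrot | painting | gray | tea | writer
  3   | dog | hiking | white | coffee | plumber
  4   | cat | gardening | orange | juice | nurse
  5   | hamster | cooking | black | soda | chef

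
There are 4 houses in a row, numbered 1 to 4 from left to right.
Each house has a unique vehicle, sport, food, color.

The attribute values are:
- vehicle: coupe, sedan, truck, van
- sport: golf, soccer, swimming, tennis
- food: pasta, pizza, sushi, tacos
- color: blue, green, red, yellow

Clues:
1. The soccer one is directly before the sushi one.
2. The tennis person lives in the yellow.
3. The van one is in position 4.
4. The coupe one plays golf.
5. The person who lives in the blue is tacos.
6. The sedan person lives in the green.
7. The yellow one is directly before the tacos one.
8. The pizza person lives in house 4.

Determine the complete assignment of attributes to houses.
Solution:

House | Vehicle | Sport | Food | Color
--------------------------------------
  1   | sedan | soccer | pasta | green
  2   | truck | tennis | sushi | yellow
  3   | coupe | golf | tacos | blue
  4   | van | swimming | pizza | red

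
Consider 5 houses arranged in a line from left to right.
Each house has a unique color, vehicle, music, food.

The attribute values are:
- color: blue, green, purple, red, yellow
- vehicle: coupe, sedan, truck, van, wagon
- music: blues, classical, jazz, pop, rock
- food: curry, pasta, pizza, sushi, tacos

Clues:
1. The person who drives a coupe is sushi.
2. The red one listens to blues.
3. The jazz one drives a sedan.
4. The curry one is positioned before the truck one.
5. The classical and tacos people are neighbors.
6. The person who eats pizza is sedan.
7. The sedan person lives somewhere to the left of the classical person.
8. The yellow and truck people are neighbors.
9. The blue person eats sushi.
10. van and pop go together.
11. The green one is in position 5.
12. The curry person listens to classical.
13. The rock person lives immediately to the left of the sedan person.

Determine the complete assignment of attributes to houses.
Solution:

House | Color | Vehicle | Music | Food
--------------------------------------
  1   | blue | coupe | rock | sushi
  2   | purple | sedan | jazz | pizza
  3   | yellow | wagon | classical | curry
  4   | red | truck | blues | tacos
  5   | green | van | pop | pasta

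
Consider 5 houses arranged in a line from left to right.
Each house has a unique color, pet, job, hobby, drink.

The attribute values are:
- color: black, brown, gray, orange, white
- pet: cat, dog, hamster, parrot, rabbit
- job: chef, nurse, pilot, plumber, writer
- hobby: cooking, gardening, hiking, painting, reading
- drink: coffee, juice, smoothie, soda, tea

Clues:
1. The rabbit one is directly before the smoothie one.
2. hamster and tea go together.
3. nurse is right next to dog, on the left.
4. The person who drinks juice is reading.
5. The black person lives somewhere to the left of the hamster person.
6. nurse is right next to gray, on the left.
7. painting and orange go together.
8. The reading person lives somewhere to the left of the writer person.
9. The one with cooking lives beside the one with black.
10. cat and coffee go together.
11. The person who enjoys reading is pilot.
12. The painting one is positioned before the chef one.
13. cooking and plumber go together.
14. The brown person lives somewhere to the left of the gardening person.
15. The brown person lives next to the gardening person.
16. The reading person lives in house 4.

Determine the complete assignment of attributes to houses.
Solution:

House | Color | Pet | Job | Hobby | Drink
-----------------------------------------
  1   | orange | rabbit | nurse | painting | soda
  2   | gray | dog | plumber | cooking | smoothie
  3   | black | cat | chef | hiking | coffee
  4   | brown | parrot | pilot | reading | juice
  5   | white | hamster | writer | gardening | tea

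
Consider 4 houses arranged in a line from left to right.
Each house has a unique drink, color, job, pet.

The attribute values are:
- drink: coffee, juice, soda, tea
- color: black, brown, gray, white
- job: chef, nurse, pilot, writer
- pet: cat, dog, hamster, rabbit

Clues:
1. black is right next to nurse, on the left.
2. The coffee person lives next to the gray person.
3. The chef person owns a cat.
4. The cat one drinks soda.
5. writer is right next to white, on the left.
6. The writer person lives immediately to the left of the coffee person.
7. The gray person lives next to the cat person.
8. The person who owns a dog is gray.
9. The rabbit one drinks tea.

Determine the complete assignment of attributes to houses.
Solution:

House | Drink | Color | Job | Pet
---------------------------------
  1   | tea | black | writer | rabbit
  2   | coffee | white | nurse | hamster
  3   | juice | gray | pilot | dog
  4   | soda | brown | chef | cat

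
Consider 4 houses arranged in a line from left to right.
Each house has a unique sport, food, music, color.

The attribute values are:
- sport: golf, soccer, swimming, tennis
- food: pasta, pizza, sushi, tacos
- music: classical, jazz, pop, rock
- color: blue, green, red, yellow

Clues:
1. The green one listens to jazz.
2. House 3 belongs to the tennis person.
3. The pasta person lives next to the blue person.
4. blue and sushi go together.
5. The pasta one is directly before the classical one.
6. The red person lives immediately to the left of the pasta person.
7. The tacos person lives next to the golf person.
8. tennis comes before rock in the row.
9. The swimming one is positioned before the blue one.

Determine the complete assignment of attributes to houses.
Solution:

House | Sport | Food | Music | Color
------------------------------------
  1   | swimming | tacos | pop | red
  2   | golf | pasta | jazz | green
  3   | tennis | sushi | classical | blue
  4   | soccer | pizza | rock | yellow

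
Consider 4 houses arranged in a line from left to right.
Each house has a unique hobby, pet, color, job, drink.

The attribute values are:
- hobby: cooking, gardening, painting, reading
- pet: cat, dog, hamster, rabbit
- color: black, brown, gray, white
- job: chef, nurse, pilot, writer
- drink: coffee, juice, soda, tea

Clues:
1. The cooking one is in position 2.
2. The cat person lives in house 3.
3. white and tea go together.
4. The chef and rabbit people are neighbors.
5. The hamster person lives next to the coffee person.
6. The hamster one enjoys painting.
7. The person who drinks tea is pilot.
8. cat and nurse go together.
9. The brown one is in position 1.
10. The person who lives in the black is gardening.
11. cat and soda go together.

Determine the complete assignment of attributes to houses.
Solution:

House | Hobby | Pet | Color | Job | Drink
-----------------------------------------
  1   | painting | hamster | brown | chef | juice
  2   | cooking | rabbit | gray | writer | coffee
  3   | gardening | cat | black | nurse | soda
  4   | reading | dog | white | pilot | tea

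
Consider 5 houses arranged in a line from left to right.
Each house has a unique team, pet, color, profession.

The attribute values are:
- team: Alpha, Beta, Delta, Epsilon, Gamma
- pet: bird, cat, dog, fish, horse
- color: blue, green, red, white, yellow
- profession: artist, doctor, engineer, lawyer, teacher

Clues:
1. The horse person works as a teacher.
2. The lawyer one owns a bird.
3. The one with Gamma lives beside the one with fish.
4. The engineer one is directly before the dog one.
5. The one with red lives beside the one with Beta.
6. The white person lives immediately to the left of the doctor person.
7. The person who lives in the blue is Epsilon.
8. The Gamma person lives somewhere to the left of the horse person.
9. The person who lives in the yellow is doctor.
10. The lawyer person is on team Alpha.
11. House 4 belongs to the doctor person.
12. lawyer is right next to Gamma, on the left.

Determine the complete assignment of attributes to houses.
Solution:

House | Team | Pet | Color | Profession
---------------------------------------
  1   | Alpha | bird | green | lawyer
  2   | Gamma | cat | red | artist
  3   | Beta | fish | white | engineer
  4   | Delta | dog | yellow | doctor
  5   | Epsilon | horse | blue | teacher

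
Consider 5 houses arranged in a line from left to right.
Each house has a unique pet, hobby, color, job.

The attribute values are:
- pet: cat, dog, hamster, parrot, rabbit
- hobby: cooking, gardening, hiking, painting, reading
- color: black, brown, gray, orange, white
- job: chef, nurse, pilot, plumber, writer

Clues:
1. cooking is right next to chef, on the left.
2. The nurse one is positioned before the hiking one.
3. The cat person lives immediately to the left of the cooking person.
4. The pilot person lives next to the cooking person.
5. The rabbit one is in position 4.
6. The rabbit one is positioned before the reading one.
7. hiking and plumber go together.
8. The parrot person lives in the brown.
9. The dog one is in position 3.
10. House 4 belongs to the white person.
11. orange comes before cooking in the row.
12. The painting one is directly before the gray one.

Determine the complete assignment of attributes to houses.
Solution:

House | Pet | Hobby | Color | Job
---------------------------------
  1   | cat | painting | orange | pilot
  2   | hamster | cooking | gray | nurse
  3   | dog | gardening | black | chef
  4   | rabbit | hiking | white | plumber
  5   | parrot | reading | brown | writer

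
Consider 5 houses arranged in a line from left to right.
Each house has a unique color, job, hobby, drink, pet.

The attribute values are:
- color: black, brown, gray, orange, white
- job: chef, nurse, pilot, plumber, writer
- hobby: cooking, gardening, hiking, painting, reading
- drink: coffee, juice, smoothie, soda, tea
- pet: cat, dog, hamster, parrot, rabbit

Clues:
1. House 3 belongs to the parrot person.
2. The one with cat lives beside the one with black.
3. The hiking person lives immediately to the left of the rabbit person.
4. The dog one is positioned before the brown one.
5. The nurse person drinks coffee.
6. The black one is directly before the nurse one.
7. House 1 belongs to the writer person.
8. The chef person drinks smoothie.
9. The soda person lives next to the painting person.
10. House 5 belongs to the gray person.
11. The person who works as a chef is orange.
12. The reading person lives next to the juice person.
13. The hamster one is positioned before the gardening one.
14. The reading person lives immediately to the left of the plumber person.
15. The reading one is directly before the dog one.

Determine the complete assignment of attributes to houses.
Solution:

House | Color | Job | Hobby | Drink | Pet
-----------------------------------------
  1   | white | writer | reading | soda | cat
  2   | black | plumber | painting | juice | dog
  3   | brown | nurse | cooking | coffee | parrot
  4   | orange | chef | hiking | smoothie | hamster
  5   | gray | pilot | gardening | tea | rabbit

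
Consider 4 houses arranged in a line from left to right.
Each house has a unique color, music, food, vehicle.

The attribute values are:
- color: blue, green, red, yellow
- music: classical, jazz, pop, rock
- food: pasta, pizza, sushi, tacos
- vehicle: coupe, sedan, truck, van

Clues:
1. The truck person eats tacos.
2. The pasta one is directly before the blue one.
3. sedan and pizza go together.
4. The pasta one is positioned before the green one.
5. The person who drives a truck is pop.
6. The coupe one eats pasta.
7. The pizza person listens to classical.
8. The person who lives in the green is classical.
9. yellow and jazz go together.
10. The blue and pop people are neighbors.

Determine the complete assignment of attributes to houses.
Solution:

House | Color | Music | Food | Vehicle
--------------------------------------
  1   | yellow | jazz | pasta | coupe
  2   | blue | rock | sushi | van
  3   | red | pop | tacos | truck
  4   | green | classical | pizza | sedan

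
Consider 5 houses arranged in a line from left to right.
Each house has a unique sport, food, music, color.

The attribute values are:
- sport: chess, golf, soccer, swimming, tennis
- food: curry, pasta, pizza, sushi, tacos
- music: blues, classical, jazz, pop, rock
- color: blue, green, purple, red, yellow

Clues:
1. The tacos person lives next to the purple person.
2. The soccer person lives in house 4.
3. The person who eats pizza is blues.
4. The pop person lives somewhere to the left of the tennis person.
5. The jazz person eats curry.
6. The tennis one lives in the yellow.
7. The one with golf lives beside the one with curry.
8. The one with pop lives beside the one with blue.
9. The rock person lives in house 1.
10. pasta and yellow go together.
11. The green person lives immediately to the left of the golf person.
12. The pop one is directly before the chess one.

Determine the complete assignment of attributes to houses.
Solution:

House | Sport | Food | Music | Color
------------------------------------
  1   | swimming | tacos | rock | green
  2   | golf | sushi | pop | purple
  3   | chess | curry | jazz | blue
  4   | soccer | pizza | blues | red
  5   | tennis | pasta | classical | yellow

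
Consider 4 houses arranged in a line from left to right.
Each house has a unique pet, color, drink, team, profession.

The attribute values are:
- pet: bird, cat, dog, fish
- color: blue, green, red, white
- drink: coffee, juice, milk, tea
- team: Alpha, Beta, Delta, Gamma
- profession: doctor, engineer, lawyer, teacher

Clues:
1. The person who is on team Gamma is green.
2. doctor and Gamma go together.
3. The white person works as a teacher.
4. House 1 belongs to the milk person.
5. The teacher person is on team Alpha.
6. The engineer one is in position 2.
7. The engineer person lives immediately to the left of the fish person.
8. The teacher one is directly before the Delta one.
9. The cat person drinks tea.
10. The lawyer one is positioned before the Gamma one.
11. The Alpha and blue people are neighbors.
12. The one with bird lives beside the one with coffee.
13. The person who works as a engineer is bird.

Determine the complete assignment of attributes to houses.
Solution:

House | Pet | Color | Drink | Team | Profession
-----------------------------------------------
  1   | dog | white | milk | Alpha | teacher
  2   | bird | blue | juice | Delta | engineer
  3   | fish | red | coffee | Beta | lawyer
  4   | cat | green | tea | Gamma | doctor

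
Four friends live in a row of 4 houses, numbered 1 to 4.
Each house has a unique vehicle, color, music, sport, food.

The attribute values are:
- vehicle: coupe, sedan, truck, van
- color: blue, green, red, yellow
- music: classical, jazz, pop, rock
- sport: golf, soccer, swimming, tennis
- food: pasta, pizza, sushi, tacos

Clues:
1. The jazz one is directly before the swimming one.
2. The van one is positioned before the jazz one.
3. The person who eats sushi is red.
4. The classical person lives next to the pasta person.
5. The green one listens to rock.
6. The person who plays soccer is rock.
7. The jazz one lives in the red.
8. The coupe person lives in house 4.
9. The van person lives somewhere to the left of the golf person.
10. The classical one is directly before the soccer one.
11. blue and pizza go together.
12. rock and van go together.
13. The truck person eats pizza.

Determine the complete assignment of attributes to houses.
Solution:

House | Vehicle | Color | Music | Sport | Food
----------------------------------------------
  1   | truck | blue | classical | tennis | pizza
  2   | van | green | rock | soccer | pasta
  3   | sedan | red | jazz | golf | sushi
  4   | coupe | yellow | pop | swimming | tacos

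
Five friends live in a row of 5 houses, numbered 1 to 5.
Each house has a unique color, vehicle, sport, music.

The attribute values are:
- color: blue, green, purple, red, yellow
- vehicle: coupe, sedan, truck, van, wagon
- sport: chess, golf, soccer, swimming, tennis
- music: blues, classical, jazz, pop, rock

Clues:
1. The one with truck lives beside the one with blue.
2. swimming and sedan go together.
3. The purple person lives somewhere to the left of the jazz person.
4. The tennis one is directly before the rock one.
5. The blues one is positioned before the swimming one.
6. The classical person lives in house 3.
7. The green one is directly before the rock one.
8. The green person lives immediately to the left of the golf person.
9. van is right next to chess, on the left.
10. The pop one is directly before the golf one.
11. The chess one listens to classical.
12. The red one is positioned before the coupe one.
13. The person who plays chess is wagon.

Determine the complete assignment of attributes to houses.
Solution:

House | Color | Vehicle | Sport | Music
---------------------------------------
  1   | green | truck | tennis | pop
  2   | blue | van | golf | rock
  3   | red | wagon | chess | classical
  4   | purple | coupe | soccer | blues
  5   | yellow | sedan | swimming | jazz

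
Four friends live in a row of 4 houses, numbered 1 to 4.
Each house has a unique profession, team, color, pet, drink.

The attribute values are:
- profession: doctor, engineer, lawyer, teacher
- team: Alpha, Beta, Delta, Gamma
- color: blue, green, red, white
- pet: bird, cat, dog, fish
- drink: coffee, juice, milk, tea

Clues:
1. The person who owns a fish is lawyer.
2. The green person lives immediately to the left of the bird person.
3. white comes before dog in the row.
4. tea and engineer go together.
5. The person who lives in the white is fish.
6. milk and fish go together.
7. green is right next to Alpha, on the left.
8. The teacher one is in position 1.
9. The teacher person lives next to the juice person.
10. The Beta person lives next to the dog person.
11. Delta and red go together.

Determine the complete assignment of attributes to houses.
Solution:

House | Profession | Team | Color | Pet | Drink
-----------------------------------------------
  1   | teacher | Gamma | green | cat | coffee
  2   | doctor | Alpha | blue | bird | juice
  3   | lawyer | Beta | white | fish | milk
  4   | engineer | Delta | red | dog | tea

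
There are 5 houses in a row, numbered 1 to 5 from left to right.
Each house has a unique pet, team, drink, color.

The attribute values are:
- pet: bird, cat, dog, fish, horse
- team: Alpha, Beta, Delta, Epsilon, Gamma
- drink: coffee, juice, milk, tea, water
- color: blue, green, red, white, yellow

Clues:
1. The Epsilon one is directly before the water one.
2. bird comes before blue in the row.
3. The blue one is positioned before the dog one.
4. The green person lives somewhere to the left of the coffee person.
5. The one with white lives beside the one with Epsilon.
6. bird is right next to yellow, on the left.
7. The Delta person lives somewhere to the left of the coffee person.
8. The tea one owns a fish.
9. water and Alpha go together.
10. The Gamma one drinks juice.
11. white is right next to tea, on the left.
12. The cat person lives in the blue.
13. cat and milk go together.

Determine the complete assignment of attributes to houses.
Solution:

House | Pet | Team | Drink | Color
----------------------------------
  1   | bird | Gamma | juice | white
  2   | fish | Epsilon | tea | yellow
  3   | horse | Alpha | water | green
  4   | cat | Delta | milk | blue
  5   | dog | Beta | coffee | red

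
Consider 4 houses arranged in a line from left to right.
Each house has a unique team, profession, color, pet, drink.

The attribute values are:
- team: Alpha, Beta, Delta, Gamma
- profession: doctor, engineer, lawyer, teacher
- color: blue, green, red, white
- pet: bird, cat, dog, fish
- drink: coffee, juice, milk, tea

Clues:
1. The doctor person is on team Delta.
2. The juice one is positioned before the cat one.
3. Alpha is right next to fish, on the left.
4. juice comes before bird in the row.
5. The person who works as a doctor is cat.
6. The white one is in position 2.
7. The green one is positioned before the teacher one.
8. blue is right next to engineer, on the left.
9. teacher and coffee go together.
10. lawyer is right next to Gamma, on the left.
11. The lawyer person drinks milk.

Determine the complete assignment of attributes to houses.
Solution:

House | Team | Profession | Color | Pet | Drink
-----------------------------------------------
  1   | Alpha | lawyer | blue | dog | milk
  2   | Gamma | engineer | white | fish | juice
  3   | Delta | doctor | green | cat | tea
  4   | Beta | teacher | red | bird | coffee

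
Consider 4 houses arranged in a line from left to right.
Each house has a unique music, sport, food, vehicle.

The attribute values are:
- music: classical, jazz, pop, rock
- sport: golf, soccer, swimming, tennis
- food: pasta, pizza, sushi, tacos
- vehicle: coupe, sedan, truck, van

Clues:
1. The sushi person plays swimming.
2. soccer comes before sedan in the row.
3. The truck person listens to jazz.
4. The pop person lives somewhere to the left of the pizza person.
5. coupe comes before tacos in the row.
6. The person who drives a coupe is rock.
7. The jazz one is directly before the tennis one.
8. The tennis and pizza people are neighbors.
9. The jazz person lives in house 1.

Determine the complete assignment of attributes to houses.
Solution:

House | Music | Sport | Food | Vehicle
--------------------------------------
  1   | jazz | swimming | sushi | truck
  2   | pop | tennis | pasta | van
  3   | rock | soccer | pizza | coupe
  4   | classical | golf | tacos | sedan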